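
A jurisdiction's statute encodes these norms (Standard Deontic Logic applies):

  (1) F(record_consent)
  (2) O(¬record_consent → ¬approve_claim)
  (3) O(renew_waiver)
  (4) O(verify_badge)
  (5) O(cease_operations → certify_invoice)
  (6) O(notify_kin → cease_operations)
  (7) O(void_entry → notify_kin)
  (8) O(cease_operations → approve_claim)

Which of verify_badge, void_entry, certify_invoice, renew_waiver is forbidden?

Premise 1 is F(record_consent), i.e. O(¬record_consent).
With premise 2, O(¬record_consent → ¬approve_claim), the K-axiom yields O(¬approve_claim).
Premise 8 is O(cease_operations → approve_claim); contrapositively O(¬approve_claim → ¬cease_operations). Since O(¬approve_claim) holds, K gives O(¬cease_operations).
Premise 6, O(notify_kin → cease_operations), contraposes to O(¬cease_operations → ¬notify_kin); with O(¬cease_operations) we get O(¬notify_kin).
The contrapositive of premise 7 (O(void_entry → notify_kin)) is O(¬notify_kin → ¬void_entry), and O(¬notify_kin) is already established, so O(¬void_entry).
So O(¬void_entry) holds, i.e. void_entry is forbidden. None of the other listed options is forbidden under the premises.

void_entry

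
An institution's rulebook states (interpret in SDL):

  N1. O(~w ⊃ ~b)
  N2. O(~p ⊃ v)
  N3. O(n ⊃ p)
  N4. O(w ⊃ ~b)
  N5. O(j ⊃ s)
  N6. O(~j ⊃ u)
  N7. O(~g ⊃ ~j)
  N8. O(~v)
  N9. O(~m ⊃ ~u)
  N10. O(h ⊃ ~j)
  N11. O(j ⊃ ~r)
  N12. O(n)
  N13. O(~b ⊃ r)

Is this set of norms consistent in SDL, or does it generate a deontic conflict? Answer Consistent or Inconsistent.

Premise 2 is O(~p ⊃ v), but O(~p) is not derivable from the premises, so it does not yield O(v).
So O(v) is not derivable, and the apparent clash with O(~v) does not arise.
A world satisfying every obligation exists (e.g. b=false, g=false, h=false, j=false, m=true, n=true, p=true, r=true, s=false, u=true, v=false, w=false); no atom is both obligatory and forbidden, so the set is consistent.

Consistent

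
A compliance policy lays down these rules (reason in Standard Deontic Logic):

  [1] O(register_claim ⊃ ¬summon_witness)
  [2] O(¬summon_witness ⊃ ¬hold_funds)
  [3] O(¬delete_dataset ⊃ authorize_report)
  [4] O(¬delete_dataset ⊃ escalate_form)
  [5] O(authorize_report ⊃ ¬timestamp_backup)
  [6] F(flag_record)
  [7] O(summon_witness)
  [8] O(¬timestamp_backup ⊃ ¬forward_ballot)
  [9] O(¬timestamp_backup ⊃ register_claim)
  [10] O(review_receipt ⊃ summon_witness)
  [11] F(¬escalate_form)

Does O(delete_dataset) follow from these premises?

From premise 7 we have O(summon_witness).
The contrapositive of premise 1 (O(register_claim ⊃ ¬summon_witness)) is O(summon_witness ⊃ ¬register_claim), and O(summon_witness) is already established, so O(¬register_claim).
Premise 9 is O(¬timestamp_backup ⊃ register_claim); contrapositively O(¬register_claim ⊃ timestamp_backup). Since O(¬register_claim) holds, K gives O(timestamp_backup).
Premise 5, O(authorize_report ⊃ ¬timestamp_backup), contraposes to O(timestamp_backup ⊃ ¬authorize_report); with O(timestamp_backup) we get O(¬authorize_report).
Premise 3 is O(¬delete_dataset ⊃ authorize_report); contrapositively O(¬authorize_report ⊃ delete_dataset). Since O(¬authorize_report) holds, K gives O(delete_dataset).
Premises 2, 4, 6, 8, 10, 11 do not contribute to this derivation.
So O(delete_dataset) follows.

Yes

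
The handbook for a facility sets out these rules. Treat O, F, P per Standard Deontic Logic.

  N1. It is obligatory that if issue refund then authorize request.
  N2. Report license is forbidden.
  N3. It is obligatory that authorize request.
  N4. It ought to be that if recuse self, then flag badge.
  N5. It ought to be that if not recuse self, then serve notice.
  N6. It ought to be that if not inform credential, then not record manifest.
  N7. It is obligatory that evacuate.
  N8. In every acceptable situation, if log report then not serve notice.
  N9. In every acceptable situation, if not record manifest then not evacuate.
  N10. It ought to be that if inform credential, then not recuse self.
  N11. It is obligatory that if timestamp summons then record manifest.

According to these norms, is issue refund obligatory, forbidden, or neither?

Premise 1 is O(issue_refund → authorize_request); even if O(authorize_request) held, inferring O(issue_refund) would be affirming the consequent — invalid.
No premise or chain of K-axiom applications forces O(issue_refund), and none forces O(¬issue_refund). So issue_refund is neither obligatory nor forbidden under these norms.

Neither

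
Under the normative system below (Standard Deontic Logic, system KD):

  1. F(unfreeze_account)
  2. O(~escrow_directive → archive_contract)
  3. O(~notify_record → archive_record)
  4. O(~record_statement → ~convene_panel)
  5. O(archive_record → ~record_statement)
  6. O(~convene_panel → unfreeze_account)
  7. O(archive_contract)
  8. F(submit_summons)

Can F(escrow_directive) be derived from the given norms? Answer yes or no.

No

Premise 2 is O(~escrow_directive → archive_contract); even if O(archive_contract) held, inferring O(~escrow_directive) would be affirming the consequent — invalid.
No other premise forces O(~escrow_directive). An ideal world satisfying every premise can still have escrow_directive true, so F(escrow_directive) is not derivable.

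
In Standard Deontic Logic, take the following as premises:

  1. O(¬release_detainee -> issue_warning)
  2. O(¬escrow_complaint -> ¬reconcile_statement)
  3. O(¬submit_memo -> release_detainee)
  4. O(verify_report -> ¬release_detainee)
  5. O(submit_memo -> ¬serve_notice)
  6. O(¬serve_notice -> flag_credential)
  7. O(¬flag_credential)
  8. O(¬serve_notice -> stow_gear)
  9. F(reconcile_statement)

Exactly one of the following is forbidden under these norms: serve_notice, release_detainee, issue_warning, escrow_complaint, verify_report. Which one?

verify_report

From premise 7 we have O(¬flag_credential).
The contrapositive of premise 6 (O(¬serve_notice -> flag_credential)) is O(¬flag_credential -> serve_notice), and O(¬flag_credential) is already established, so O(serve_notice).
Premise 5 is O(submit_memo -> ¬serve_notice); contrapositively O(serve_notice -> ¬submit_memo). Since O(serve_notice) holds, K gives O(¬submit_memo).
Applying K to premise 3 (O(¬submit_memo -> release_detainee)) and O(¬submit_memo) yields O(release_detainee).
Premise 4 is O(verify_report -> ¬release_detainee); contrapositively O(release_detainee -> ¬verify_report). Since O(release_detainee) holds, K gives O(¬verify_report).
So O(¬verify_report) holds, i.e. verify_report is forbidden. None of the other listed options is forbidden under the premises.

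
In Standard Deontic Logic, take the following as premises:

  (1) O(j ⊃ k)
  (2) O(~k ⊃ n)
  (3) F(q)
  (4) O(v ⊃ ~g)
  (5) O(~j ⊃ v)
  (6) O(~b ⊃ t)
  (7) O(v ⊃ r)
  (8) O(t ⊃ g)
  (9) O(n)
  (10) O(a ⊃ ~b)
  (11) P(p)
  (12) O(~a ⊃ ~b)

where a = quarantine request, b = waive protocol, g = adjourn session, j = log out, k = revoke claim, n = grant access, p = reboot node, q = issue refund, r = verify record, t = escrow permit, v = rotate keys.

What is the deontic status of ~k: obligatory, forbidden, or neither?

Forbidden

Premises 12 and 10 are O(~a ⊃ ~b) and O(a ⊃ ~b); every ideal world satisfies ~a or a, so in either case ~b holds — hence O(~b).
Premise 6 is O(~b ⊃ t); since O(~b), deontic closure gives O(t).
From O(t) and premise 8, O(t ⊃ g), we obtain O(g).
Premise 4, O(v ⊃ ~g), contraposes to O(g ⊃ ~v); with O(g) we get O(~v).
Premise 5 is O(~j ⊃ v); contrapositively O(~v ⊃ j). Since O(~v) holds, K gives O(j).
Premise 1 is O(j ⊃ k); since O(j), deontic closure gives O(k).
Premises 2, 3, 7, 9, 11 do not contribute to this derivation.
Thus O(k), which is F(~k): ~k is forbidden.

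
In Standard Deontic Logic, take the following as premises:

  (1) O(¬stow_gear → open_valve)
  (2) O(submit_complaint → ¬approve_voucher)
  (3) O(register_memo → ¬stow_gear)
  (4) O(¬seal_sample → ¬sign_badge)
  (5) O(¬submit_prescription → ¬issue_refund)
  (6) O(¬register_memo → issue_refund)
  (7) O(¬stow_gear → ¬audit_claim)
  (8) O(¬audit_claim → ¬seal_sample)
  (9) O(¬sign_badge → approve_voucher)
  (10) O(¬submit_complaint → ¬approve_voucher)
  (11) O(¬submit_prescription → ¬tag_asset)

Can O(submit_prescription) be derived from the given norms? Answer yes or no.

Yes

By case analysis on submit_complaint: premise 2 gives O(submit_complaint → ¬approve_voucher) and premise 10 gives O(¬submit_complaint → ¬approve_voucher), so O(¬approve_voucher) either way.
The contrapositive of premise 9 (O(¬sign_badge → approve_voucher)) is O(¬approve_voucher → sign_badge), and O(¬approve_voucher) is already established, so O(sign_badge).
Premise 4 is O(¬seal_sample → ¬sign_badge); contrapositively O(sign_badge → seal_sample). Since O(sign_badge) holds, K gives O(seal_sample).
Premise 8, O(¬audit_claim → ¬seal_sample), contraposes to O(seal_sample → audit_claim); with O(seal_sample) we get O(audit_claim).
Premise 7 is O(¬stow_gear → ¬audit_claim); contrapositively O(audit_claim → stow_gear). Since O(audit_claim) holds, K gives O(stow_gear).
Premise 3, O(register_memo → ¬stow_gear), contraposes to O(stow_gear → ¬register_memo); with O(stow_gear) we get O(¬register_memo).
From O(¬register_memo) and premise 6, O(¬register_memo → issue_refund), we obtain O(issue_refund).
Premise 5, O(¬submit_prescription → ¬issue_refund), contraposes to O(issue_refund → submit_prescription); with O(issue_refund) we get O(submit_prescription).
Premises 1, 11 do not contribute to this derivation.
So O(submit_prescription) follows.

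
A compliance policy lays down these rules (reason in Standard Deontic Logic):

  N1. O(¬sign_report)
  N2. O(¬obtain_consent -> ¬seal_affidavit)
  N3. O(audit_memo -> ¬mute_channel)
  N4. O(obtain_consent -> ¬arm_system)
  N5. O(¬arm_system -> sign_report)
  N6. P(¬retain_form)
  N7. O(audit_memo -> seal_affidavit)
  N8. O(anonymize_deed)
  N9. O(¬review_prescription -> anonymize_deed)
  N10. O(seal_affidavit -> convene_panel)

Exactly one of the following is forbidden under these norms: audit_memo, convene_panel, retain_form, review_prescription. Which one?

audit_memo

Premise 1 states O(¬sign_report) outright.
Premise 5, O(¬arm_system -> sign_report), contraposes to O(¬sign_report -> arm_system); with O(¬sign_report) we get O(arm_system).
The contrapositive of premise 4 (O(obtain_consent -> ¬arm_system)) is O(arm_system -> ¬obtain_consent), and O(arm_system) is already established, so O(¬obtain_consent).
Applying K to premise 2 (O(¬obtain_consent -> ¬seal_affidavit)) and O(¬obtain_consent) yields O(¬seal_affidavit).
The contrapositive of premise 7 (O(audit_memo -> seal_affidavit)) is O(¬seal_affidavit -> ¬audit_memo), and O(¬seal_affidavit) is already established, so O(¬audit_memo).
So O(¬audit_memo) holds, i.e. audit_memo is forbidden. None of the other listed options is forbidden under the premises.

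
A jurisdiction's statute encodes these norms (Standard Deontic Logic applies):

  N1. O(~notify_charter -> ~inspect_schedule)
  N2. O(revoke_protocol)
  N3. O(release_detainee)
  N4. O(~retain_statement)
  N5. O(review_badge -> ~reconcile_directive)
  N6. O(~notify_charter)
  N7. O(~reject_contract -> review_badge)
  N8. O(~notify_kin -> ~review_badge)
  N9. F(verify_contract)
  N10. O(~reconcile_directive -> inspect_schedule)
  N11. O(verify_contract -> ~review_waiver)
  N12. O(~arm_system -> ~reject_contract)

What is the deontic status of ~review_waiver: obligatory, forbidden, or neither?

Neither

Premise 11 is O(verify_contract -> ~review_waiver), but O(verify_contract) is not derivable from the premises, so it does not yield O(~review_waiver).
No premise or chain of K-axiom applications forces O(~review_waiver), and none forces O(review_waiver). So ~review_waiver is neither obligatory nor forbidden under these norms.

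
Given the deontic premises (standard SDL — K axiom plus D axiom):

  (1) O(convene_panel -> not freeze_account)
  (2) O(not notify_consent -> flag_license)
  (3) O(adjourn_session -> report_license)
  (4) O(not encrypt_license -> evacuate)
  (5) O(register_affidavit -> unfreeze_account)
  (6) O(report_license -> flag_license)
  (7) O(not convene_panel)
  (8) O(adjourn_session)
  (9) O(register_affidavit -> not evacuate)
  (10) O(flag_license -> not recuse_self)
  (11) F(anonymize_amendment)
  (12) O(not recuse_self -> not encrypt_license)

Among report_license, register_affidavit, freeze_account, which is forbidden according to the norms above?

Premise 8 gives O(adjourn_session).
With premise 3, O(adjourn_session -> report_license), the K-axiom yields O(report_license).
From O(report_license) and premise 6, O(report_license -> flag_license), we obtain O(flag_license).
Premise 10 is O(flag_license -> not recuse_self); since O(flag_license), deontic closure gives O(not recuse_self).
Premise 12 is O(not recuse_self -> not encrypt_license); since O(not recuse_self), deontic closure gives O(not encrypt_license).
Applying K to premise 4 (O(not encrypt_license -> evacuate)) and O(not encrypt_license) yields O(evacuate).
Premise 9 is O(register_affidavit -> not evacuate); contrapositively O(evacuate -> not register_affidavit). Since O(evacuate) holds, K gives O(not register_affidavit).
So O(not register_affidavit) holds, i.e. register_affidavit is forbidden. None of the other listed options is forbidden under the premises.

register_affidavit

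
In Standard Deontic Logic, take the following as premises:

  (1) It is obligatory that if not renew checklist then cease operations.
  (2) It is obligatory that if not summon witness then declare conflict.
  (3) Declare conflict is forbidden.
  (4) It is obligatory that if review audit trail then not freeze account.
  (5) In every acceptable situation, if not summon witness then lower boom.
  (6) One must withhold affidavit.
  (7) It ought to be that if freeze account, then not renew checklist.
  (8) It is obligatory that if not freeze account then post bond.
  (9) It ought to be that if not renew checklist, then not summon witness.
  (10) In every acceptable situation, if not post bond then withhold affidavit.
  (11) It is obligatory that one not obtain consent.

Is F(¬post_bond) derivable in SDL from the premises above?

Yes

F(declare_conflict) at premise 3 means O(¬declare_conflict).
The contrapositive of premise 2 (O(¬summon_witness → declare_conflict)) is O(¬declare_conflict → summon_witness), and O(¬declare_conflict) is already established, so O(summon_witness).
The contrapositive of premise 9 (O(¬renew_checklist → ¬summon_witness)) is O(summon_witness → renew_checklist), and O(summon_witness) is already established, so O(renew_checklist).
Premise 7, O(freeze_account → ¬renew_checklist), contraposes to O(renew_checklist → ¬freeze_account); with O(renew_checklist) we get O(¬freeze_account).
Applying K to premise 8 (O(¬freeze_account → post_bond)) and O(¬freeze_account) yields O(post_bond).
Premises 1, 4, 5, 6, 10, 11 do not contribute to this derivation.
So O(post_bond) holds, i.e. F(¬post_bond). The claim follows.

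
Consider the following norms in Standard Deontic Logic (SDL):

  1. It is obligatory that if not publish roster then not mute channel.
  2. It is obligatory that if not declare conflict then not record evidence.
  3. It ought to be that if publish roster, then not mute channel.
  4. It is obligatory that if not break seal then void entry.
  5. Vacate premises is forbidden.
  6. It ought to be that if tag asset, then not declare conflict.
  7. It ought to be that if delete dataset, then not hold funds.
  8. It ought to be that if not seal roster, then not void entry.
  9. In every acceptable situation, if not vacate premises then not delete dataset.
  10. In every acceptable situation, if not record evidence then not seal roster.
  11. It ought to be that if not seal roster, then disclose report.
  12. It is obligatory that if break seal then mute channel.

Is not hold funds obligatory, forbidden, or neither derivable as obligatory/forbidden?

Neither

Premise 7 is O(delete_dataset → ¬hold_funds), but O(delete_dataset) is not derivable from the premises, so it does not yield O(¬hold_funds).
No premise or chain of K-axiom applications forces O(¬hold_funds), and none forces O(hold_funds). So ¬hold_funds is neither obligatory nor forbidden under these norms.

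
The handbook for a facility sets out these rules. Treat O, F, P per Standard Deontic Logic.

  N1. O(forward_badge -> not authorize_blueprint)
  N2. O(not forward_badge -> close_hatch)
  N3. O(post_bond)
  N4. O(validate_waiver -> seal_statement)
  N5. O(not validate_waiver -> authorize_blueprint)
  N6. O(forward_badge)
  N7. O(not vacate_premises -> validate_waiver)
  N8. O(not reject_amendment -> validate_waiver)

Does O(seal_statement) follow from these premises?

Yes

Premise 6 states O(forward_badge) outright.
From O(forward_badge) and premise 1, O(forward_badge -> not authorize_blueprint), we obtain O(not authorize_blueprint).
The contrapositive of premise 5 (O(not validate_waiver -> authorize_blueprint)) is O(not authorize_blueprint -> validate_waiver), and O(not authorize_blueprint) is already established, so O(validate_waiver).
Premise 4 is O(validate_waiver -> seal_statement); since O(validate_waiver), deontic closure gives O(seal_statement).
Premises 2, 3, 7, 8 do not contribute to this derivation.
So O(seal_statement) follows.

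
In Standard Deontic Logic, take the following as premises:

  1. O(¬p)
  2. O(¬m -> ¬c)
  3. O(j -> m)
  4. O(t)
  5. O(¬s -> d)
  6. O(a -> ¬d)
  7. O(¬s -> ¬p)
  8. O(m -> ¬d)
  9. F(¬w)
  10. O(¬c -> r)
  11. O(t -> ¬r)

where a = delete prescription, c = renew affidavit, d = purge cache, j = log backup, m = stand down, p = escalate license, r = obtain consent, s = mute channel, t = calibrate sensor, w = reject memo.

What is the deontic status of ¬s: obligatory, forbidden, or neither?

Forbidden

Premise 4 states O(t) outright.
With premise 11, O(t -> ¬r), the K-axiom yields O(¬r).
The contrapositive of premise 10 (O(¬c -> r)) is O(¬r -> c), and O(¬r) is already established, so O(c).
Premise 2, O(¬m -> ¬c), contraposes to O(c -> m); with O(c) we get O(m).
With premise 8, O(m -> ¬d), the K-axiom yields O(¬d).
Premise 5, O(¬s -> d), contraposes to O(¬d -> s); with O(¬d) we get O(s).
Premises 1, 3, 6, 7, 9 do not contribute to this derivation.
Thus O(s), which is F(¬s): ¬s is forbidden.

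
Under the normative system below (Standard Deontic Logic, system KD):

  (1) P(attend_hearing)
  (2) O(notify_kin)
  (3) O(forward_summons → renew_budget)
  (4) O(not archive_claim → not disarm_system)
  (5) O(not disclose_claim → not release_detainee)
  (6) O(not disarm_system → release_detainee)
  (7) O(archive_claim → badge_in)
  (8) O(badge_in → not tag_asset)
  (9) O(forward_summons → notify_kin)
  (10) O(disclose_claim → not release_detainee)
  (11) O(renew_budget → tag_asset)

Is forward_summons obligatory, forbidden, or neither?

By case analysis on not disclose_claim: premise 5 gives O(not disclose_claim → not release_detainee) and premise 10 gives O(disclose_claim → not release_detainee), so O(not release_detainee) either way.
Premise 6, O(not disarm_system → release_detainee), contraposes to O(not release_detainee → disarm_system); with O(not release_detainee) we get O(disarm_system).
Premise 4 is O(not archive_claim → not disarm_system); contrapositively O(disarm_system → archive_claim). Since O(disarm_system) holds, K gives O(archive_claim).
Applying K to premise 7 (O(archive_claim → badge_in)) and O(archive_claim) yields O(badge_in).
Premise 8 is O(badge_in → not tag_asset); since O(badge_in), deontic closure gives O(not tag_asset).
Premise 11 is O(renew_budget → tag_asset); contrapositively O(not tag_asset → not renew_budget). Since O(not tag_asset) holds, K gives O(not renew_budget).
Premise 3, O(forward_summons → renew_budget), contraposes to O(not renew_budget → not forward_summons); with O(not renew_budget) we get O(not forward_summons).
Premises 1, 2, 9 do not contribute to this derivation.
Thus O(not forward_summons), which is F(forward_summons): forward_summons is forbidden.

Forbidden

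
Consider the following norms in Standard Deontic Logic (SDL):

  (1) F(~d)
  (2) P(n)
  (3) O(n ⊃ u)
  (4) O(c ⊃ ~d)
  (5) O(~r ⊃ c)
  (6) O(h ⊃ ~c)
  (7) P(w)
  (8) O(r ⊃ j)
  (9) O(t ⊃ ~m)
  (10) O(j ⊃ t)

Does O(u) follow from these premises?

No

Premise 3 is O(n ⊃ u), but O(n) is not derivable from the premises (the permission P(n) asserts only ~O(~n), not O(n)), so it does not yield O(u).
No other premise forces O(u). An ideal world satisfying every premise can still have u false, so O(u) is not derivable.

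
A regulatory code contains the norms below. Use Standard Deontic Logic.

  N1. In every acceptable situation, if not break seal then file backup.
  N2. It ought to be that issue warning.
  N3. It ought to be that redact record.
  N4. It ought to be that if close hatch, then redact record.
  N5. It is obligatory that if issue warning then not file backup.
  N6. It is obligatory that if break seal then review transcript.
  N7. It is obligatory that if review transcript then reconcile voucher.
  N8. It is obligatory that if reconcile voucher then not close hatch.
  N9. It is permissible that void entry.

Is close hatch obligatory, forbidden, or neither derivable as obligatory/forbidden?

From premise 2 we have O(issue_warning).
Applying K to premise 5 (O(issue_warning → ¬file_backup)) and O(issue_warning) yields O(¬file_backup).
Premise 1, O(¬break_seal → file_backup), contraposes to O(¬file_backup → break_seal); with O(¬file_backup) we get O(break_seal).
Premise 6 is O(break_seal → review_transcript); since O(break_seal), deontic closure gives O(review_transcript).
From O(review_transcript) and premise 7, O(review_transcript → reconcile_voucher), we obtain O(reconcile_voucher).
Premise 8 is O(reconcile_voucher → ¬close_hatch); since O(reconcile_voucher), deontic closure gives O(¬close_hatch).
Premises 3, 4, 9 do not contribute to this derivation.
Thus O(¬close_hatch), which is F(close_hatch): close_hatch is forbidden.

Forbidden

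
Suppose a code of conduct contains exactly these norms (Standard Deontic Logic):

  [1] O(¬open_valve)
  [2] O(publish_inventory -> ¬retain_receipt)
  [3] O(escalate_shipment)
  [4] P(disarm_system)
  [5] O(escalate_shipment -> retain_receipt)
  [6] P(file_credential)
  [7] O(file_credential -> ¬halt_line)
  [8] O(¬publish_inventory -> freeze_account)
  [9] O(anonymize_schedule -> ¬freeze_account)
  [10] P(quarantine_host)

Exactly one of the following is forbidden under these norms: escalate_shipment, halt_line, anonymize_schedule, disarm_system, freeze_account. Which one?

Premise 3 states O(escalate_shipment) outright.
With premise 5, O(escalate_shipment -> retain_receipt), the K-axiom yields O(retain_receipt).
Premise 2, O(publish_inventory -> ¬retain_receipt), contraposes to O(retain_receipt -> ¬publish_inventory); with O(retain_receipt) we get O(¬publish_inventory).
Applying K to premise 8 (O(¬publish_inventory -> freeze_account)) and O(¬publish_inventory) yields O(freeze_account).
The contrapositive of premise 9 (O(anonymize_schedule -> ¬freeze_account)) is O(freeze_account -> ¬anonymize_schedule), and O(freeze_account) is already established, so O(¬anonymize_schedule).
So O(¬anonymize_schedule) holds, i.e. anonymize_schedule is forbidden. None of the other listed options is forbidden under the premises.

anonymize_schedule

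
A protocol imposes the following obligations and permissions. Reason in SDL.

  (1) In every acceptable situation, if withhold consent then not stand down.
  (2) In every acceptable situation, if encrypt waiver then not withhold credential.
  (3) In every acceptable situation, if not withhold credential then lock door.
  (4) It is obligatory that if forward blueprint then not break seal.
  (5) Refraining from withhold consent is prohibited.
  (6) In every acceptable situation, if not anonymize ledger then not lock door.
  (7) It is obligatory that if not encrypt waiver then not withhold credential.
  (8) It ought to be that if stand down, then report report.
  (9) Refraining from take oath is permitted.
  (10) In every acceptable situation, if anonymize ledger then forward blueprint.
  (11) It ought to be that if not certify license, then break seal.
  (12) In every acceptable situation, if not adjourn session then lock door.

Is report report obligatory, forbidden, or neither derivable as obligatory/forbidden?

Premise 8 is O(stand_down → report_report), but O(stand_down) is not derivable from the premises, so it does not yield O(report_report).
No premise or chain of K-axiom applications forces O(report_report), and none forces O(¬report_report). So report_report is neither obligatory nor forbidden under these norms.

Neither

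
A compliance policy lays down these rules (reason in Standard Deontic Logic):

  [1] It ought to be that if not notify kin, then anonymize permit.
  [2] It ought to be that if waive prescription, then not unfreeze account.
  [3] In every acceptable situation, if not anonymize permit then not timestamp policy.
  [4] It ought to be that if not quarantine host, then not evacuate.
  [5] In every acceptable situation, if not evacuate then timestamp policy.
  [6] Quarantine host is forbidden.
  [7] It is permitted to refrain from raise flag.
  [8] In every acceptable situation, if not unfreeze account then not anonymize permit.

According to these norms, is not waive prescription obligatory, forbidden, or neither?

Premise 6 is F(quarantine_host), i.e. O(¬quarantine_host).
With premise 4, O(¬quarantine_host → ¬evacuate), the K-axiom yields O(¬evacuate).
Applying K to premise 5 (O(¬evacuate → timestamp_policy)) and O(¬evacuate) yields O(timestamp_policy).
Premise 3, O(¬anonymize_permit → ¬timestamp_policy), contraposes to O(timestamp_policy → anonymize_permit); with O(timestamp_policy) we get O(anonymize_permit).
The contrapositive of premise 8 (O(¬unfreeze_account → ¬anonymize_permit)) is O(anonymize_permit → unfreeze_account), and O(anonymize_permit) is already established, so O(unfreeze_account).
Premise 2 is O(waive_prescription → ¬unfreeze_account); contrapositively O(unfreeze_account → ¬waive_prescription). Since O(unfreeze_account) holds, K gives O(¬waive_prescription).
Premises 1, 7 do not contribute to this derivation.
Hence ¬waive_prescription is obligatory.

Obligatory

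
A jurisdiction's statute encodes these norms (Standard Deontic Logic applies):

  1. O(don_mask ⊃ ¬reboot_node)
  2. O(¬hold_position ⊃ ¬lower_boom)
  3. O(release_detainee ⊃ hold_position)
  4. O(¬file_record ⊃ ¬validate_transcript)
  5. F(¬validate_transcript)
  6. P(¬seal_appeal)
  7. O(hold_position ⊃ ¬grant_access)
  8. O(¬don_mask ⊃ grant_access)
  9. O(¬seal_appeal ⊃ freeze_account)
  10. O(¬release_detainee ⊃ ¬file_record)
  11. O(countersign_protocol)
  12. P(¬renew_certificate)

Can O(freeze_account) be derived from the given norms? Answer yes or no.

Premise 9 is O(¬seal_appeal ⊃ freeze_account), but O(¬seal_appeal) is not derivable from the premises (the permission P(¬seal_appeal) asserts only ¬O(seal_appeal), not O(¬seal_appeal)), so it does not yield O(freeze_account).
No other premise forces O(freeze_account). An ideal world satisfying every premise can still have freeze_account false, so O(freeze_account) is not derivable.

No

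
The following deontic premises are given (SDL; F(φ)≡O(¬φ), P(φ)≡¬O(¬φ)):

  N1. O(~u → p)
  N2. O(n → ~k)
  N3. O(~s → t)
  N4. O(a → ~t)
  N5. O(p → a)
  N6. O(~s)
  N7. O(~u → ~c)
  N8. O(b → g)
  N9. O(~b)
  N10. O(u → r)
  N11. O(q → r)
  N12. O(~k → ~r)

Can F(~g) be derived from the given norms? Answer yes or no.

Premise 8 is O(b → g), but O(b) is not derivable from the premises, so it does not yield O(g).
No other premise forces O(g). An ideal world satisfying every premise can still have ~g true, so F(~g) is not derivable.

No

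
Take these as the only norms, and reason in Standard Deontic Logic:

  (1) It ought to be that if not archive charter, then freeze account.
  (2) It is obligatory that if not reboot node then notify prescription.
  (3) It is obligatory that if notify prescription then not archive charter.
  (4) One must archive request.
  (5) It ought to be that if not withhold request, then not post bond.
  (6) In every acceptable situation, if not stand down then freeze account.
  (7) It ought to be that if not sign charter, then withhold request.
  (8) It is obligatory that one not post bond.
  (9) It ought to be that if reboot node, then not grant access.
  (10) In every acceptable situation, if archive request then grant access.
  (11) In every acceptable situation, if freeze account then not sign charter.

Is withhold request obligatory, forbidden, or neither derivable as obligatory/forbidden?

Premise 4 gives O(archive_request).
Premise 10 is O(archive_request → grant_access); since O(archive_request), deontic closure gives O(grant_access).
The contrapositive of premise 9 (O(reboot_node → ¬grant_access)) is O(grant_access → ¬reboot_node), and O(grant_access) is already established, so O(¬reboot_node).
Premise 2 is O(¬reboot_node → notify_prescription); since O(¬reboot_node), deontic closure gives O(notify_prescription).
Applying K to premise 3 (O(notify_prescription → ¬archive_charter)) and O(notify_prescription) yields O(¬archive_charter).
From O(¬archive_charter) and premise 1, O(¬archive_charter → freeze_account), we obtain O(freeze_account).
Premise 11 is O(freeze_account → ¬sign_charter); since O(freeze_account), deontic closure gives O(¬sign_charter).
Applying K to premise 7 (O(¬sign_charter → withhold_request)) and O(¬sign_charter) yields O(withhold_request).
Premises 5, 6, 8 do not contribute to this derivation.
Hence withhold_request is obligatory.

Obligatory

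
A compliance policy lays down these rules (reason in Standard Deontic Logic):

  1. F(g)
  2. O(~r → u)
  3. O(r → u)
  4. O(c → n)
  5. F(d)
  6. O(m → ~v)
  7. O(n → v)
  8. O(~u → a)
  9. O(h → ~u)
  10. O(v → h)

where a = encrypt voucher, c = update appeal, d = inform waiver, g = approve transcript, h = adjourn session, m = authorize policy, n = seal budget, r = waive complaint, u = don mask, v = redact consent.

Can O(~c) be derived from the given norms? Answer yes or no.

Yes

Premises 2 and 3 cover both cases: O(~r → u) and O(r → u). Since ~r ∨ r is a tautology, O(u) follows.
Premise 9, O(h → ~u), contraposes to O(u → ~h); with O(u) we get O(~h).
The contrapositive of premise 10 (O(v → h)) is O(~h → ~v), and O(~h) is already established, so O(~v).
Premise 7, O(n → v), contraposes to O(~v → ~n); with O(~v) we get O(~n).
The contrapositive of premise 4 (O(c → n)) is O(~n → ~c), and O(~n) is already established, so O(~c).
Premises 1, 5, 6, 8 do not contribute to this derivation.
So O(~c) follows.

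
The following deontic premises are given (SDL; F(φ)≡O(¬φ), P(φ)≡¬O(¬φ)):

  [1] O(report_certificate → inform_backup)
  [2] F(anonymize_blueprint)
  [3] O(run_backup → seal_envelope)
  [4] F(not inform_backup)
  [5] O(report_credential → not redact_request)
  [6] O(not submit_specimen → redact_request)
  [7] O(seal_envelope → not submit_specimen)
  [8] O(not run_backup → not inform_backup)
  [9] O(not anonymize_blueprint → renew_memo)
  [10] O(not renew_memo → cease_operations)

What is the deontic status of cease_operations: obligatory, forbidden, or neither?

Premise 10 is O(not renew_memo → cease_operations), but O(not renew_memo) is not derivable from the premises, so it does not yield O(cease_operations).
No premise or chain of K-axiom applications forces O(cease_operations), and none forces O(not cease_operations). So cease_operations is neither obligatory nor forbidden under these norms.

Neither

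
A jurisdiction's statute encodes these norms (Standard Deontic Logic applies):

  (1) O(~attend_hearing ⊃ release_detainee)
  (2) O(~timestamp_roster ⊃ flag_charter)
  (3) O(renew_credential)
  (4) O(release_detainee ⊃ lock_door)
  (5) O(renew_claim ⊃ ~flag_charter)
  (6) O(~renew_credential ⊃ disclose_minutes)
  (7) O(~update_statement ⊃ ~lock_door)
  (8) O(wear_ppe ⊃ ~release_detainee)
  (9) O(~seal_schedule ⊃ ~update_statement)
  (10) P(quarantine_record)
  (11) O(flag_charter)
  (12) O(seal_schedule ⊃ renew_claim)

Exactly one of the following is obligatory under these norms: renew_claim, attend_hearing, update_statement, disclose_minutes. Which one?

Premise 11 gives O(flag_charter).
Premise 5 is O(renew_claim ⊃ ~flag_charter); contrapositively O(flag_charter ⊃ ~renew_claim). Since O(flag_charter) holds, K gives O(~renew_claim).
The contrapositive of premise 12 (O(seal_schedule ⊃ renew_claim)) is O(~renew_claim ⊃ ~seal_schedule), and O(~renew_claim) is already established, so O(~seal_schedule).
Premise 9 is O(~seal_schedule ⊃ ~update_statement); since O(~seal_schedule), deontic closure gives O(~update_statement).
With premise 7, O(~update_statement ⊃ ~lock_door), the K-axiom yields O(~lock_door).
The contrapositive of premise 4 (O(release_detainee ⊃ lock_door)) is O(~lock_door ⊃ ~release_detainee), and O(~lock_door) is already established, so O(~release_detainee).
Premise 1, O(~attend_hearing ⊃ release_detainee), contraposes to O(~release_detainee ⊃ attend_hearing); with O(~release_detainee) we get O(attend_hearing).
So O(attend_hearing) holds — attend_hearing is obligatory. None of the other listed options is made obligatory by any chain of premises.

attend_hearing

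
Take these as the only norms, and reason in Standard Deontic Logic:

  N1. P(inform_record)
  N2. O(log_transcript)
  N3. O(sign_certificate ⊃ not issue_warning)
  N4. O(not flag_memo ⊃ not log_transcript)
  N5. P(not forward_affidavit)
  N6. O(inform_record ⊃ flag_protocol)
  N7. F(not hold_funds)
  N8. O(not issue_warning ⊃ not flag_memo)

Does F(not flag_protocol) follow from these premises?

No

Premise 6 is O(inform_record ⊃ flag_protocol), but O(inform_record) is not derivable from the premises (the permission P(inform_record) asserts only not O(not inform_record), not O(inform_record)), so it does not yield O(flag_protocol).
No other premise forces O(flag_protocol). An ideal world satisfying every premise can still have not flag_protocol true, so F(not flag_protocol) is not derivable.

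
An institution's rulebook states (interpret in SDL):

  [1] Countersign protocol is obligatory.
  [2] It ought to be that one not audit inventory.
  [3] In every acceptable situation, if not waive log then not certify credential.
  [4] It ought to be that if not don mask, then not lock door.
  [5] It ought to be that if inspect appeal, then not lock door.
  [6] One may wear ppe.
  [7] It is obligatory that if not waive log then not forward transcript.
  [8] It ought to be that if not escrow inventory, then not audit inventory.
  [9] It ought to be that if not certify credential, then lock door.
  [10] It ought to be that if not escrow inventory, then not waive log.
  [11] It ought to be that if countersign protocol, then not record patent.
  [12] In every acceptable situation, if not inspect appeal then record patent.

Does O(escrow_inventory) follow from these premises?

From premise 1 we have O(countersign_protocol).
Premise 11 is O(countersign_protocol → ¬record_patent); since O(countersign_protocol), deontic closure gives O(¬record_patent).
Premise 12, O(¬inspect_appeal → record_patent), contraposes to O(¬record_patent → inspect_appeal); with O(¬record_patent) we get O(inspect_appeal).
Premise 5 is O(inspect_appeal → ¬lock_door); since O(inspect_appeal), deontic closure gives O(¬lock_door).
Premise 9, O(¬certify_credential → lock_door), contraposes to O(¬lock_door → certify_credential); with O(¬lock_door) we get O(certify_credential).
The contrapositive of premise 3 (O(¬waive_log → ¬certify_credential)) is O(certify_credential → waive_log), and O(certify_credential) is already established, so O(waive_log).
The contrapositive of premise 10 (O(¬escrow_inventory → ¬waive_log)) is O(waive_log → escrow_inventory), and O(waive_log) is already established, so O(escrow_inventory).
Premises 2, 4, 6, 7, 8 do not contribute to this derivation.
So O(escrow_inventory) follows.

Yes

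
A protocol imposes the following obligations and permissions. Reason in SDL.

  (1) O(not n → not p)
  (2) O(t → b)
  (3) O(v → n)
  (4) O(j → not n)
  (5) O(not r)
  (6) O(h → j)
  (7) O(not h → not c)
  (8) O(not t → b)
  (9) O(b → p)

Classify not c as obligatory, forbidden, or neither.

By case analysis on t: premise 2 gives O(t → b) and premise 8 gives O(not t → b), so O(b) either way.
With premise 9, O(b → p), the K-axiom yields O(p).
The contrapositive of premise 1 (O(not n → not p)) is O(p → n), and O(p) is already established, so O(n).
Premise 4 is O(j → not n); contrapositively O(n → not j). Since O(n) holds, K gives O(not j).
The contrapositive of premise 6 (O(h → j)) is O(not j → not h), and O(not j) is already established, so O(not h).
From O(not h) and premise 7, O(not h → not c), we obtain O(not c).
Premises 3, 5 do not contribute to this derivation.
Hence not c is obligatory.

Obligatory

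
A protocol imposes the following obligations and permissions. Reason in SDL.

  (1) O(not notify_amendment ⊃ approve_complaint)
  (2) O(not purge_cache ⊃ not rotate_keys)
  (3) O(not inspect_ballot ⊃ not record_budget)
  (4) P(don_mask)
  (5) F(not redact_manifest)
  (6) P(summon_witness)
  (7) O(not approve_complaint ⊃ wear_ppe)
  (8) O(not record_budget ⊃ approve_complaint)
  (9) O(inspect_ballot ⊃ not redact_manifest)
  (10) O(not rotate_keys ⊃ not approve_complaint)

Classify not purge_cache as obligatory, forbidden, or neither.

Forbidden

Premise 5, F(not redact_manifest), is equivalent to O(redact_manifest).
Premise 9 is O(inspect_ballot ⊃ not redact_manifest); contrapositively O(redact_manifest ⊃ not inspect_ballot). Since O(redact_manifest) holds, K gives O(not inspect_ballot).
Applying K to premise 3 (O(not inspect_ballot ⊃ not record_budget)) and O(not inspect_ballot) yields O(not record_budget).
Premise 8 is O(not record_budget ⊃ approve_complaint); since O(not record_budget), deontic closure gives O(approve_complaint).
Premise 10, O(not rotate_keys ⊃ not approve_complaint), contraposes to O(approve_complaint ⊃ rotate_keys); with O(approve_complaint) we get O(rotate_keys).
Premise 2, O(not purge_cache ⊃ not rotate_keys), contraposes to O(rotate_keys ⊃ purge_cache); with O(rotate_keys) we get O(purge_cache).
Premises 1, 4, 6, 7 do not contribute to this derivation.
Thus O(purge_cache), which is F(not purge_cache): not purge_cache is forbidden.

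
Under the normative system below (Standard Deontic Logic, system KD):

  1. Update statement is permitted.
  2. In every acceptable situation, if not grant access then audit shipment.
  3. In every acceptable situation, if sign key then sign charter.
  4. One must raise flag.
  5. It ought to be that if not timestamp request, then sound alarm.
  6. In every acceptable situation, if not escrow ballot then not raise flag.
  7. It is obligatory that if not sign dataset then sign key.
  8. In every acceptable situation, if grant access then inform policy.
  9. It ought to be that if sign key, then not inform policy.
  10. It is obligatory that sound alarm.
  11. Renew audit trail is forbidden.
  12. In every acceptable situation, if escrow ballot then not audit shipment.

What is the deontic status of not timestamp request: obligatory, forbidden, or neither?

Premise 5 is O(¬timestamp_request → sound_alarm); even if O(sound_alarm) held, inferring O(¬timestamp_request) would be affirming the consequent — invalid.
No premise or chain of K-axiom applications forces O(¬timestamp_request), and none forces O(timestamp_request). So ¬timestamp_request is neither obligatory nor forbidden under these norms.

Neither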